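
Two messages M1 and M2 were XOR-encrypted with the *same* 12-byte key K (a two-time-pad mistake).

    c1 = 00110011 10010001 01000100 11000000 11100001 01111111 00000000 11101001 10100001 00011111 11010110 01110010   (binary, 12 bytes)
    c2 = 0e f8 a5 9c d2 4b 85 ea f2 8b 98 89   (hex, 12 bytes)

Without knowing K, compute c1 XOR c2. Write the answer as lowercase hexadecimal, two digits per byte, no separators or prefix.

c1 ⊕ c2 = (M1 ⊕ K) ⊕ (M2 ⊕ K) = M1 ⊕ M2 — the shared key cancels under XOR.
byte 0: 33 ⊕ 0e = 3d
byte 1: 91 ⊕ f8 = 69
byte 2: 44 ⊕ a5 = e1
byte 3: c0 ⊕ 9c = 5c
byte 4: e1 ⊕ d2 = 33
byte 5: 7f ⊕ 4b = 34
byte 6: 00 ⊕ 85 = 85
byte 7: e9 ⊕ ea = 03
byte 8: a1 ⊕ f2 = 53
byte 9: 1f ⊕ 8b = 94
byte 10: d6 ⊕ 98 = 4e
byte 11: 72 ⊕ 89 = fb

3d69e15c3334850353944efb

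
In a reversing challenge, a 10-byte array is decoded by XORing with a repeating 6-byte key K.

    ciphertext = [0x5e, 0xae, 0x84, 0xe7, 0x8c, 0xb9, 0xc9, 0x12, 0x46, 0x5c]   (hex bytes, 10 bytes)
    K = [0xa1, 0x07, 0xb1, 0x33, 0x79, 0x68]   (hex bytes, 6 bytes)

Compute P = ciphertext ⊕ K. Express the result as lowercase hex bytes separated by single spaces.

ff a9 35 d4 f5 d1 68 15 f7 6f

The 6-byte key repeats, so the effective keystream is a1 07 b1 33 79 68 a1 07 b1 33.
byte 0: 5e xor a1 = ff
byte 1: ae xor 07 = a9
byte 2: 84 xor b1 = 35
byte 3: e7 xor 33 = d4
byte 4: 8c xor 79 = f5
byte 5: b9 xor 68 = d1
byte 6: c9 xor a1 = 68
byte 7: 12 xor 07 = 15
byte 8: 46 xor b1 = f7
byte 9: 5c xor 33 = 6f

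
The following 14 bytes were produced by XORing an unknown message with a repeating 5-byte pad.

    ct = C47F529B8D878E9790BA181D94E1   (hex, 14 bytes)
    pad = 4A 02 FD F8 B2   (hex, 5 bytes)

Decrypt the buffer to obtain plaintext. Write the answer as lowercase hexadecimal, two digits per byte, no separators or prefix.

The 5-byte key repeats, so the effective keystream is 4a 02 fd f8 b2 4a 02 fd f8 b2 4a 02 fd f8.
byte 0: c4 ⊕ 4a = 8e
byte 1: 7f ⊕ 02 = 7d
byte 2: 52 ⊕ fd = af
byte 3: 9b ⊕ f8 = 63
byte 4: 8d ⊕ b2 = 3f
byte 5: 87 ⊕ 4a = cd
byte 6: 8e ⊕ 02 = 8c
byte 7: 97 ⊕ fd = 6a
byte 8: 90 ⊕ f8 = 68
byte 9: ba ⊕ b2 = 08
byte 10: 18 ⊕ 4a = 52
byte 11: 1d ⊕ 02 = 1f
byte 12: 94 ⊕ fd = 69
byte 13: e1 ⊕ f8 = 19

8e7daf633fcd8c6a6808521f6919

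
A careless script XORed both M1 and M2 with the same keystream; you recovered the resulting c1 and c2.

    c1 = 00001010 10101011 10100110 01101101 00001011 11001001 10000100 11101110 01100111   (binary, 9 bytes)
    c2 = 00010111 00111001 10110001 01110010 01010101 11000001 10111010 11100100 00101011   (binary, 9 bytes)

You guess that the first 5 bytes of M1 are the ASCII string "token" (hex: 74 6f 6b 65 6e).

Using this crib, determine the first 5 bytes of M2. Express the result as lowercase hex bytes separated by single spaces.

69 fd 7c 7a 30

First, c1 ⊕ c2 = (M1 ⊕ K) ⊕ (M2 ⊕ K) = M1 ⊕ M2, so the key drops out. Then M2 = (M1 ⊕ M2) ⊕ M1 over the first 5 bytes.
byte 0: (0a ^ 17) ^ 74 = 1d ^ 74 = 69
byte 1: (ab ^ 39) ^ 6f = 92 ^ 6f = fd
byte 2: (a6 ^ b1) ^ 6b = 17 ^ 6b = 7c
byte 3: (6d ^ 72) ^ 65 = 1f ^ 65 = 7a
byte 4: (0b ^ 55) ^ 6e = 5e ^ 6e = 30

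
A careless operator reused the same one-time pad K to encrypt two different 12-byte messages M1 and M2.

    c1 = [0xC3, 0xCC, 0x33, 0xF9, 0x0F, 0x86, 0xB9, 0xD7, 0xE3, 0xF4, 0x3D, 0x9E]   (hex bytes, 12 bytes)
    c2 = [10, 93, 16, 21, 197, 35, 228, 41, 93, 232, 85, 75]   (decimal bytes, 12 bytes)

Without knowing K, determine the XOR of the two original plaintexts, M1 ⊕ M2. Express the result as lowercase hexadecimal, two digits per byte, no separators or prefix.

c99123eccaa55dfebe1c68d5

c1 ⊕ c2 = (M1 ⊕ K) ⊕ (M2 ⊕ K) = M1 ⊕ M2 — the shared key cancels under XOR.
c3 ⊕ 0a = c9
cc ⊕ 5d = 91
33 ⊕ 10 = 23
f9 ⊕ 15 = ec
0f ⊕ c5 = ca
86 ⊕ 23 = a5
b9 ⊕ e4 = 5d
d7 ⊕ 29 = fe
e3 ⊕ 5d = be
f4 ⊕ e8 = 1c
3d ⊕ 55 = 68
9e ⊕ 4b = d5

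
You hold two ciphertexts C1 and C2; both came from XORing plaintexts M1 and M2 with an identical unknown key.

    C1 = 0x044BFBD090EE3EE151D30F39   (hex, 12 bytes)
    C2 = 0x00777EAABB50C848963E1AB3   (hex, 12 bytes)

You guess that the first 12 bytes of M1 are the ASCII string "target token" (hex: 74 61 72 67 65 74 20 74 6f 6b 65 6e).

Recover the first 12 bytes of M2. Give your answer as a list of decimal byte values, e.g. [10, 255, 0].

First, C1 ⊕ C2 = (M1 ⊕ K) ⊕ (M2 ⊕ K) = M1 ⊕ M2, so the key drops out. Then M2 = (M1 ⊕ M2) ⊕ M1 over the first 12 bytes.
byte 0: (04 ^ 00) ^ 74 = 04 ^ 74 = 70
byte 1: (4b ^ 77) ^ 61 = 3c ^ 61 = 5d
byte 2: (fb ^ 7e) ^ 72 = 85 ^ 72 = f7
byte 3: (d0 ^ aa) ^ 67 = 7a ^ 67 = 1d
byte 4: (90 ^ bb) ^ 65 = 2b ^ 65 = 4e
byte 5: (ee ^ 50) ^ 74 = be ^ 74 = ca
byte 6: (3e ^ c8) ^ 20 = f6 ^ 20 = d6
byte 7: (e1 ^ 48) ^ 74 = a9 ^ 74 = dd
byte 8: (51 ^ 96) ^ 6f = c7 ^ 6f = a8
byte 9: (d3 ^ 3e) ^ 6b = ed ^ 6b = 86
byte 10: (0f ^ 1a) ^ 65 = 15 ^ 65 = 70
byte 11: (39 ^ b3) ^ 6e = 8a ^ 6e = e4

[112, 93, 247, 29, 78, 202, 214, 221, 168, 134, 112, 228]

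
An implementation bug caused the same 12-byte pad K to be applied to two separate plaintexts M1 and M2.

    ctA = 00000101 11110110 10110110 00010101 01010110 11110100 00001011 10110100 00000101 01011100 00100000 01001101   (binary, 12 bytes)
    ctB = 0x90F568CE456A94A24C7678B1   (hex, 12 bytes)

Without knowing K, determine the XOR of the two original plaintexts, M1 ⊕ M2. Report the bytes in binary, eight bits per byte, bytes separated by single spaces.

10010101 00000011 11011110 11011011 00010011 10011110 10011111 00010110 01001001 00101010 01011000 11111100

ctA ⊕ ctB = (M1 ⊕ K) ⊕ (M2 ⊕ K) = M1 ⊕ M2 — the shared key cancels under XOR.
byte 0:   5 ⊕ 144 = 149
byte 1: 246 ⊕ 245 =   3
byte 2: 182 ⊕ 104 = 222
byte 3:  21 ⊕ 206 = 219
byte 4:  86 ⊕  69 =  19
byte 5: 244 ⊕ 106 = 158
byte 6:  11 ⊕ 148 = 159
byte 7: 180 ⊕ 162 =  22
byte 8:   5 ⊕  76 =  73
byte 9:  92 ⊕ 118 =  42
byte 10:  32 ⊕ 120 =  88
byte 11:  77 ⊕ 177 = 252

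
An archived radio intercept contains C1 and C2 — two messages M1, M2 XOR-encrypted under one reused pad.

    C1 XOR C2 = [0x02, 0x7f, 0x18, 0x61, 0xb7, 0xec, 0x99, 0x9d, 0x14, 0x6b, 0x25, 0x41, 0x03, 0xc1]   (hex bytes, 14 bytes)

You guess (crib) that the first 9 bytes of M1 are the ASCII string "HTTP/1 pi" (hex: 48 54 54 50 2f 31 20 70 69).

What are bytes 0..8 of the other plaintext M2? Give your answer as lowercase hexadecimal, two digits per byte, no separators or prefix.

4a2b4c3198ddb9ed7d

Since C1 ⊕ C2 = M1 ⊕ M2, XORing with the guessed M1 bytes yields the corresponding M2 bytes: M2 = (C1 ⊕ C2) ⊕ M1.
02 ⊕ 48 = 4a
7f ⊕ 54 = 2b
18 ⊕ 54 = 4c
61 ⊕ 50 = 31
b7 ⊕ 2f = 98
ec ⊕ 31 = dd
99 ⊕ 20 = b9
9d ⊕ 70 = ed
14 ⊕ 69 = 7d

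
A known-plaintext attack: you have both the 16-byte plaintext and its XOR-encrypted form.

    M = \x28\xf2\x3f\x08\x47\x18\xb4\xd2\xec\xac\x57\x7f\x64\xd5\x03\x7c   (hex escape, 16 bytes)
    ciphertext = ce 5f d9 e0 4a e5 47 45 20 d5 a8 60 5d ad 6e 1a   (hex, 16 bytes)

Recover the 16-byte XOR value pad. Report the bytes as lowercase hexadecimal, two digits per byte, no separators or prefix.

e6ade6e80dfdf397cc79ff1f39786d66

Since ciphertext = M ⊕ pad, XORing both sides with M gives pad = M ⊕ ciphertext.
 40 ⊕ 206 = 230
242 ⊕  95 = 173
 63 ⊕ 217 = 230
  8 ⊕ 224 = 232
 71 ⊕  74 =  13
 24 ⊕ 229 = 253
180 ⊕  71 = 243
210 ⊕  69 = 151
236 ⊕  32 = 204
172 ⊕ 213 = 121
 87 ⊕ 168 = 255
127 ⊕  96 =  31
100 ⊕  93 =  57
213 ⊕ 173 = 120
  3 ⊕ 110 = 109
124 ⊕  26 = 102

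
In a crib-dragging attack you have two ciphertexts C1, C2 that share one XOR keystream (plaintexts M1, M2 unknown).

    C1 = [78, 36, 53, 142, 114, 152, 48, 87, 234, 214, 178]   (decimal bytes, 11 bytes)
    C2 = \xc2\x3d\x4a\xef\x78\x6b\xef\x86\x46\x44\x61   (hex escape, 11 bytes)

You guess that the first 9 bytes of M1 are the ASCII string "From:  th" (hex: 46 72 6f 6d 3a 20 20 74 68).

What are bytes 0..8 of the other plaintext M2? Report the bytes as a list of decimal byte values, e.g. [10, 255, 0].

[202, 107, 16, 12, 48, 211, 255, 165, 196]

First, C1 ⊕ C2 = (M1 ⊕ K) ⊕ (M2 ⊕ K) = M1 ⊕ M2, so the key drops out. Then M2 = (M1 ⊕ M2) ⊕ M1 over the first 9 bytes.
byte 0: (4e XOR c2) XOR 46 = 8c XOR 46 = ca
byte 1: (24 XOR 3d) XOR 72 = 19 XOR 72 = 6b
byte 2: (35 XOR 4a) XOR 6f = 7f XOR 6f = 10
byte 3: (8e XOR ef) XOR 6d = 61 XOR 6d = 0c
byte 4: (72 XOR 78) XOR 3a = 0a XOR 3a = 30
byte 5: (98 XOR 6b) XOR 20 = f3 XOR 20 = d3
byte 6: (30 XOR ef) XOR 20 = df XOR 20 = ff
byte 7: (57 XOR 86) XOR 74 = d1 XOR 74 = a5
byte 8: (ea XOR 46) XOR 68 = ac XOR 68 = c4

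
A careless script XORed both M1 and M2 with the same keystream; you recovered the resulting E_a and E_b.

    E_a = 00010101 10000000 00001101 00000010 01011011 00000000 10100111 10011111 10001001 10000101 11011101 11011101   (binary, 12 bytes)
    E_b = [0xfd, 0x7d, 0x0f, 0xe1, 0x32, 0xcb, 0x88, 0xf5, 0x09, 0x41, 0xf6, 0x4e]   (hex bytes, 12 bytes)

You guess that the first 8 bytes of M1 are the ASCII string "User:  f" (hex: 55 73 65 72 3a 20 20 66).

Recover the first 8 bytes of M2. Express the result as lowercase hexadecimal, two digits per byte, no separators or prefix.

bd8e679153eb0f0c

First, E_a ⊕ E_b = (M1 ⊕ K) ⊕ (M2 ⊕ K) = M1 ⊕ M2, so the key drops out. Then M2 = (M1 ⊕ M2) ⊕ M1 over the first 8 bytes.
byte 0: (15 ⊕ fd) ⊕ 55 = e8 ⊕ 55 = bd
byte 1: (80 ⊕ 7d) ⊕ 73 = fd ⊕ 73 = 8e
byte 2: (0d ⊕ 0f) ⊕ 65 = 02 ⊕ 65 = 67
byte 3: (02 ⊕ e1) ⊕ 72 = e3 ⊕ 72 = 91
byte 4: (5b ⊕ 32) ⊕ 3a = 69 ⊕ 3a = 53
byte 5: (00 ⊕ cb) ⊕ 20 = cb ⊕ 20 = eb
byte 6: (a7 ⊕ 88) ⊕ 20 = 2f ⊕ 20 = 0f
byte 7: (9f ⊕ f5) ⊕ 66 = 6a ⊕ 66 = 0c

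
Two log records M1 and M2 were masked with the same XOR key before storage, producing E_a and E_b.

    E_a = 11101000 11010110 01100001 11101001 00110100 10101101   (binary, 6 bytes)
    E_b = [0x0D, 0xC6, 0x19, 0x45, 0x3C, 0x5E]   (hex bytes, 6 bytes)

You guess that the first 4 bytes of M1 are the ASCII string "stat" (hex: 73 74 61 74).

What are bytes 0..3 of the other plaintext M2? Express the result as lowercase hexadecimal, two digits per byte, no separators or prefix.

966419d8

First, E_a ⊕ E_b = (M1 ⊕ K) ⊕ (M2 ⊕ K) = M1 ⊕ M2, so the key drops out. Then M2 = (M1 ⊕ M2) ⊕ M1 over the first 4 bytes.
byte 0: (e8 xor 0d) xor 73 = e5 xor 73 = 96
byte 1: (d6 xor c6) xor 74 = 10 xor 74 = 64
byte 2: (61 xor 19) xor 61 = 78 xor 61 = 19
byte 3: (e9 xor 45) xor 74 = ac xor 74 = d8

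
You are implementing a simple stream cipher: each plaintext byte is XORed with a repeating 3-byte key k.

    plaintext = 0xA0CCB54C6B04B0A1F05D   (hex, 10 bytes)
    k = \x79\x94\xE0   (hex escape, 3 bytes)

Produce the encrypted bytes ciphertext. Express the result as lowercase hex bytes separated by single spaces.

The 3-byte key repeats, so the effective keystream is 79 94 e0 79 94 e0 79 94 e0 79.
byte 0: a0 XOR 79 = d9
byte 1: cc XOR 94 = 58
byte 2: b5 XOR e0 = 55
byte 3: 4c XOR 79 = 35
byte 4: 6b XOR 94 = ff
byte 5: 04 XOR e0 = e4
byte 6: b0 XOR 79 = c9
byte 7: a1 XOR 94 = 35
byte 8: f0 XOR e0 = 10
byte 9: 5d XOR 79 = 24

d9 58 55 35 ff e4 c9 35 10 24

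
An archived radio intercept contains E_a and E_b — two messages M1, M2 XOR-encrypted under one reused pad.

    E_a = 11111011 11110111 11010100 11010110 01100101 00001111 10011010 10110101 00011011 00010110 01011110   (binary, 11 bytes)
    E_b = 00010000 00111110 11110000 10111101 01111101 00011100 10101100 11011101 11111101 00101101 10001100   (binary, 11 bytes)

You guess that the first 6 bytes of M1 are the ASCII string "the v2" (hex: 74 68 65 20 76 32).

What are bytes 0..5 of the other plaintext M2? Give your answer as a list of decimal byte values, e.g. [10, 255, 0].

[159, 161, 65, 75, 110, 33]

First, E_a ⊕ E_b = (M1 ⊕ K) ⊕ (M2 ⊕ K) = M1 ⊕ M2, so the key drops out. Then M2 = (M1 ⊕ M2) ⊕ M1 over the first 6 bytes.
byte 0: (fb ^ 10) ^ 74 = eb ^ 74 = 9f
byte 1: (f7 ^ 3e) ^ 68 = c9 ^ 68 = a1
byte 2: (d4 ^ f0) ^ 65 = 24 ^ 65 = 41
byte 3: (d6 ^ bd) ^ 20 = 6b ^ 20 = 4b
byte 4: (65 ^ 7d) ^ 76 = 18 ^ 76 = 6e
byte 5: (0f ^ 1c) ^ 32 = 13 ^ 32 = 21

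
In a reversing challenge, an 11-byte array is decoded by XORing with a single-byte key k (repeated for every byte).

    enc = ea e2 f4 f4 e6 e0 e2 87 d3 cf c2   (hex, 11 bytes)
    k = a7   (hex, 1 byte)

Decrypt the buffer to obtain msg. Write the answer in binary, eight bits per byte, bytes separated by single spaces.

The 1-byte key repeats, so the effective keystream is a7 a7 a7 a7 a7 a7 a7 a7 a7 a7 a7.
byte 0: 11101010 ^ 10100111 = 01001101
byte 1: 11100010 ^ 10100111 = 01000101
byte 2: 11110100 ^ 10100111 = 01010011
byte 3: 11110100 ^ 10100111 = 01010011
byte 4: 11100110 ^ 10100111 = 01000001
byte 5: 11100000 ^ 10100111 = 01000111
byte 6: 11100010 ^ 10100111 = 01000101
byte 7: 10000111 ^ 10100111 = 00100000
byte 8: 11010011 ^ 10100111 = 01110100
byte 9: 11001111 ^ 10100111 = 01101000
byte 10: 11000010 ^ 10100111 = 01100101

01001101 01000101 01010011 01010011 01000001 01000111 01000101 00100000 01110100 01101000 01100101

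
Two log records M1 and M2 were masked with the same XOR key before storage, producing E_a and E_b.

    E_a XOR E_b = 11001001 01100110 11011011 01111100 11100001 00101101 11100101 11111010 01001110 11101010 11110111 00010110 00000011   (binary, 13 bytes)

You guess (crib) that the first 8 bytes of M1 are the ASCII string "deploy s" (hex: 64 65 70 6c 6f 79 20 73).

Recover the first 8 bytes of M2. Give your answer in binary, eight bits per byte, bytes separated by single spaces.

10101101 00000011 10101011 00010000 10001110 01010100 11000101 10001001

Since E_a ⊕ E_b = M1 ⊕ M2, XORing with the guessed M1 bytes yields the corresponding M2 bytes: M2 = (E_a ⊕ E_b) ⊕ M1.
byte 0: 11001001 XOR 01100100 = 10101101
byte 1: 01100110 XOR 01100101 = 00000011
byte 2: 11011011 XOR 01110000 = 10101011
byte 3: 01111100 XOR 01101100 = 00010000
byte 4: 11100001 XOR 01101111 = 10001110
byte 5: 00101101 XOR 01111001 = 01010100
byte 6: 11100101 XOR 00100000 = 11000101
byte 7: 11111010 XOR 01110011 = 10001001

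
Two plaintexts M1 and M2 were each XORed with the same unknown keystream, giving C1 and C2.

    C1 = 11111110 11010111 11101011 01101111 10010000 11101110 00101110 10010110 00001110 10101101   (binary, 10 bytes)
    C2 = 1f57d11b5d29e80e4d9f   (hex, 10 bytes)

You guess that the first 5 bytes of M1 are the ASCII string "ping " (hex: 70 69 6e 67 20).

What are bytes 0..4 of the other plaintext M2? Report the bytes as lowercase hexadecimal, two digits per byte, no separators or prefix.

First, C1 ⊕ C2 = (M1 ⊕ K) ⊕ (M2 ⊕ K) = M1 ⊕ M2, so the key drops out. Then M2 = (M1 ⊕ M2) ⊕ M1 over the first 5 bytes.
byte 0: (fe XOR 1f) XOR 70 = e1 XOR 70 = 91
byte 1: (d7 XOR 57) XOR 69 = 80 XOR 69 = e9
byte 2: (eb XOR d1) XOR 6e = 3a XOR 6e = 54
byte 3: (6f XOR 1b) XOR 67 = 74 XOR 67 = 13
byte 4: (90 XOR 5d) XOR 20 = cd XOR 20 = ed

91e95413ed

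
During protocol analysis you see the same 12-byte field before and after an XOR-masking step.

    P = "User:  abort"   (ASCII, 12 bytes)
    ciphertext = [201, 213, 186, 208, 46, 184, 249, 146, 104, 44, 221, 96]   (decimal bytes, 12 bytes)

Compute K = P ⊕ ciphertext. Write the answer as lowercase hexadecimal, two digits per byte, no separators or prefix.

9ca6dfa21498d9f30a43af14

Since ciphertext = P ⊕ K, XORing both sides with P gives K = P ⊕ ciphertext.
55 ⊕ c9 = 9c
73 ⊕ d5 = a6
65 ⊕ ba = df
72 ⊕ d0 = a2
3a ⊕ 2e = 14
20 ⊕ b8 = 98
20 ⊕ f9 = d9
61 ⊕ 92 = f3
62 ⊕ 68 = 0a
6f ⊕ 2c = 43
72 ⊕ dd = af
74 ⊕ 60 = 14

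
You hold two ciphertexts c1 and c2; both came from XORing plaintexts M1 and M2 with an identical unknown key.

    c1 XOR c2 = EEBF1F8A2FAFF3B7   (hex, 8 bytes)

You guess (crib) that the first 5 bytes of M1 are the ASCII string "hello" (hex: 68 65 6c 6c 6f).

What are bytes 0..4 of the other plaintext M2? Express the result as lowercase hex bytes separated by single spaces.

Since c1 ⊕ c2 = M1 ⊕ M2, XORing with the guessed M1 bytes yields the corresponding M2 bytes: M2 = (c1 ⊕ c2) ⊕ M1.
ee xor 68 = 86
bf xor 65 = da
1f xor 6c = 73
8a xor 6c = e6
2f xor 6f = 40

86 da 73 e6 40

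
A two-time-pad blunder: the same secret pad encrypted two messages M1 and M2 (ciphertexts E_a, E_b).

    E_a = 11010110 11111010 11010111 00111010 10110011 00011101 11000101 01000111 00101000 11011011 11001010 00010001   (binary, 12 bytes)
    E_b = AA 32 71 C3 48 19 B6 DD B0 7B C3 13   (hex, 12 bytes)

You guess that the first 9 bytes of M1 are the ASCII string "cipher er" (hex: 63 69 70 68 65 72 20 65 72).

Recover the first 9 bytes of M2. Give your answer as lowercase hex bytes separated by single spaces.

First, E_a ⊕ E_b = (M1 ⊕ K) ⊕ (M2 ⊕ K) = M1 ⊕ M2, so the key drops out. Then M2 = (M1 ⊕ M2) ⊕ M1 over the first 9 bytes.
byte 0: (d6 XOR aa) XOR 63 = 7c XOR 63 = 1f
byte 1: (fa XOR 32) XOR 69 = c8 XOR 69 = a1
byte 2: (d7 XOR 71) XOR 70 = a6 XOR 70 = d6
byte 3: (3a XOR c3) XOR 68 = f9 XOR 68 = 91
byte 4: (b3 XOR 48) XOR 65 = fb XOR 65 = 9e
byte 5: (1d XOR 19) XOR 72 = 04 XOR 72 = 76
byte 6: (c5 XOR b6) XOR 20 = 73 XOR 20 = 53
byte 7: (47 XOR dd) XOR 65 = 9a XOR 65 = ff
byte 8: (28 XOR b0) XOR 72 = 98 XOR 72 = ea

1f a1 d6 91 9e 76 53 ff ea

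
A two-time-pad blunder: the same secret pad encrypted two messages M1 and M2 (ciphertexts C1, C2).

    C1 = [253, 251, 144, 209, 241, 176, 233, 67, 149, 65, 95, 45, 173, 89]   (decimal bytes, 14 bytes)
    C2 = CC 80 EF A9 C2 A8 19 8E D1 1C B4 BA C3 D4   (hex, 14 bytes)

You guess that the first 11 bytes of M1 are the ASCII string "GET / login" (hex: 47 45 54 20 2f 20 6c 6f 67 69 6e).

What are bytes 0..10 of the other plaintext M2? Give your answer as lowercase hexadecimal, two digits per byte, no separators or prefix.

763e2b581c389ca2233485

First, C1 ⊕ C2 = (M1 ⊕ K) ⊕ (M2 ⊕ K) = M1 ⊕ M2, so the key drops out. Then M2 = (M1 ⊕ M2) ⊕ M1 over the first 11 bytes.
byte 0: (fd ⊕ cc) ⊕ 47 = 31 ⊕ 47 = 76
byte 1: (fb ⊕ 80) ⊕ 45 = 7b ⊕ 45 = 3e
byte 2: (90 ⊕ ef) ⊕ 54 = 7f ⊕ 54 = 2b
byte 3: (d1 ⊕ a9) ⊕ 20 = 78 ⊕ 20 = 58
byte 4: (f1 ⊕ c2) ⊕ 2f = 33 ⊕ 2f = 1c
byte 5: (b0 ⊕ a8) ⊕ 20 = 18 ⊕ 20 = 38
byte 6: (e9 ⊕ 19) ⊕ 6c = f0 ⊕ 6c = 9c
byte 7: (43 ⊕ 8e) ⊕ 6f = cd ⊕ 6f = a2
byte 8: (95 ⊕ d1) ⊕ 67 = 44 ⊕ 67 = 23
byte 9: (41 ⊕ 1c) ⊕ 69 = 5d ⊕ 69 = 34
byte 10: (5f ⊕ b4) ⊕ 6e = eb ⊕ 6e = 85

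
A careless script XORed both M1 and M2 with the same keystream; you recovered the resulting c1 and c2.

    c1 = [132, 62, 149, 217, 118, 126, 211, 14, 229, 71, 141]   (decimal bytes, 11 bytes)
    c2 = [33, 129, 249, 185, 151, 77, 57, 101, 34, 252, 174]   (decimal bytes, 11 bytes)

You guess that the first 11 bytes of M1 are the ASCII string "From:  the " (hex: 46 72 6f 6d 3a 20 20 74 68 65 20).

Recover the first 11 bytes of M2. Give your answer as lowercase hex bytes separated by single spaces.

e3 cd 03 0d db 13 ca 1f af de 03

First, c1 ⊕ c2 = (M1 ⊕ K) ⊕ (M2 ⊕ K) = M1 ⊕ M2, so the key drops out. Then M2 = (M1 ⊕ M2) ⊕ M1 over the first 11 bytes.
byte 0: (84 XOR 21) XOR 46 = a5 XOR 46 = e3
byte 1: (3e XOR 81) XOR 72 = bf XOR 72 = cd
byte 2: (95 XOR f9) XOR 6f = 6c XOR 6f = 03
byte 3: (d9 XOR b9) XOR 6d = 60 XOR 6d = 0d
byte 4: (76 XOR 97) XOR 3a = e1 XOR 3a = db
byte 5: (7e XOR 4d) XOR 20 = 33 XOR 20 = 13
byte 6: (d3 XOR 39) XOR 20 = ea XOR 20 = ca
byte 7: (0e XOR 65) XOR 74 = 6b XOR 74 = 1f
byte 8: (e5 XOR 22) XOR 68 = c7 XOR 68 = af
byte 9: (47 XOR fc) XOR 65 = bb XOR 65 = de
byte 10: (8d XOR ae) XOR 20 = 23 XOR 20 = 03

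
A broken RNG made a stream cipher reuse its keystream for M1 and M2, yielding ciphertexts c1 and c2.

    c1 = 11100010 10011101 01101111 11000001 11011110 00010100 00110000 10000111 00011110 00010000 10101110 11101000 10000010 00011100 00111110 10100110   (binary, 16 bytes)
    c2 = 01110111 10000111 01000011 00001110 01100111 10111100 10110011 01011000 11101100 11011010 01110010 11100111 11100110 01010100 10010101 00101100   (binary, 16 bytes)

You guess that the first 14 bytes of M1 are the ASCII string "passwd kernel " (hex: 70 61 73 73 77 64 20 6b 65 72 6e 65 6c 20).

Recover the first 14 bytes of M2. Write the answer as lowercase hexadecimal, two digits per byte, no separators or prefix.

e57b5fbccecca3b497b8b26a0868

First, c1 ⊕ c2 = (M1 ⊕ K) ⊕ (M2 ⊕ K) = M1 ⊕ M2, so the key drops out. Then M2 = (M1 ⊕ M2) ⊕ M1 over the first 14 bytes.
byte 0: (e2 ⊕ 77) ⊕ 70 = 95 ⊕ 70 = e5
byte 1: (9d ⊕ 87) ⊕ 61 = 1a ⊕ 61 = 7b
byte 2: (6f ⊕ 43) ⊕ 73 = 2c ⊕ 73 = 5f
byte 3: (c1 ⊕ 0e) ⊕ 73 = cf ⊕ 73 = bc
byte 4: (de ⊕ 67) ⊕ 77 = b9 ⊕ 77 = ce
byte 5: (14 ⊕ bc) ⊕ 64 = a8 ⊕ 64 = cc
byte 6: (30 ⊕ b3) ⊕ 20 = 83 ⊕ 20 = a3
byte 7: (87 ⊕ 58) ⊕ 6b = df ⊕ 6b = b4
byte 8: (1e ⊕ ec) ⊕ 65 = f2 ⊕ 65 = 97
byte 9: (10 ⊕ da) ⊕ 72 = ca ⊕ 72 = b8
byte 10: (ae ⊕ 72) ⊕ 6e = dc ⊕ 6e = b2
byte 11: (e8 ⊕ e7) ⊕ 65 = 0f ⊕ 65 = 6a
byte 12: (82 ⊕ e6) ⊕ 6c = 64 ⊕ 6c = 08
byte 13: (1c ⊕ 54) ⊕ 20 = 48 ⊕ 20 = 68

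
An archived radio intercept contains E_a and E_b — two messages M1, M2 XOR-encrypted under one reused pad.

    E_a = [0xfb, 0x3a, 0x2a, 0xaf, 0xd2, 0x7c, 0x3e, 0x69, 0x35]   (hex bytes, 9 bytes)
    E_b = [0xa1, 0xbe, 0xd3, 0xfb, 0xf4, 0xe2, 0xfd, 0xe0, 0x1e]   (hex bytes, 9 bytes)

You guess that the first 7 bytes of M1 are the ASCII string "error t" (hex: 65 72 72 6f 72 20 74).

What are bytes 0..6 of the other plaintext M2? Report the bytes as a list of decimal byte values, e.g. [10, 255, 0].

[63, 246, 139, 59, 84, 190, 183]

First, E_a ⊕ E_b = (M1 ⊕ K) ⊕ (M2 ⊕ K) = M1 ⊕ M2, so the key drops out. Then M2 = (M1 ⊕ M2) ⊕ M1 over the first 7 bytes.
byte 0: (fb xor a1) xor 65 = 5a xor 65 = 3f
byte 1: (3a xor be) xor 72 = 84 xor 72 = f6
byte 2: (2a xor d3) xor 72 = f9 xor 72 = 8b
byte 3: (af xor fb) xor 6f = 54 xor 6f = 3b
byte 4: (d2 xor f4) xor 72 = 26 xor 72 = 54
byte 5: (7c xor e2) xor 20 = 9e xor 20 = be
byte 6: (3e xor fd) xor 74 = c3 xor 74 = b7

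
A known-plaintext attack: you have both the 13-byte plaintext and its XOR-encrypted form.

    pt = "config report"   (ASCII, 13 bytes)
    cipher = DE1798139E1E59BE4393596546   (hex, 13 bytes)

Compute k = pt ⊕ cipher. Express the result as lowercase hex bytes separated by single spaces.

bd 78 f6 75 f7 79 79 cc 26 e3 36 17 32

Since cipher = pt ⊕ k, XORing both sides with pt gives k = pt ⊕ cipher.
byte 0: 63 XOR de = bd
byte 1: 6f XOR 17 = 78
byte 2: 6e XOR 98 = f6
byte 3: 66 XOR 13 = 75
byte 4: 69 XOR 9e = f7
byte 5: 67 XOR 1e = 79
byte 6: 20 XOR 59 = 79
byte 7: 72 XOR be = cc
byte 8: 65 XOR 43 = 26
byte 9: 70 XOR 93 = e3
byte 10: 6f XOR 59 = 36
byte 11: 72 XOR 65 = 17
byte 12: 74 XOR 46 = 32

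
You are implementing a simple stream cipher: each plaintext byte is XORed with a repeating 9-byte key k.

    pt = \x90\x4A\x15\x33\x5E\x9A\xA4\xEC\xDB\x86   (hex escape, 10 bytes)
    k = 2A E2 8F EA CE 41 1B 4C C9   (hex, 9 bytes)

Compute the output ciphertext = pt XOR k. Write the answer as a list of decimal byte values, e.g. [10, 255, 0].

The 9-byte key repeats, so the effective keystream is 2a e2 8f ea ce 41 1b 4c c9 2a.
byte 0: 144 ⊕  42 = 186
byte 1:  74 ⊕ 226 = 168
byte 2:  21 ⊕ 143 = 154
byte 3:  51 ⊕ 234 = 217
byte 4:  94 ⊕ 206 = 144
byte 5: 154 ⊕  65 = 219
byte 6: 164 ⊕  27 = 191
byte 7: 236 ⊕  76 = 160
byte 8: 219 ⊕ 201 =  18
byte 9: 134 ⊕  42 = 172

[186, 168, 154, 217, 144, 219, 191, 160, 18, 172]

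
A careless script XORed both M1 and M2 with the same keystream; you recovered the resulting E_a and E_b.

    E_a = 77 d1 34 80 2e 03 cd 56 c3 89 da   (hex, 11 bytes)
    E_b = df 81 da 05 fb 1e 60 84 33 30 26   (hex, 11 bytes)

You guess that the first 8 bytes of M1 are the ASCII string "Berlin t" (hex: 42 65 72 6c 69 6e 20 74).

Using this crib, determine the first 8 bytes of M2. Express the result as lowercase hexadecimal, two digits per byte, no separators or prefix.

ea359ce9bc738da6

First, E_a ⊕ E_b = (M1 ⊕ K) ⊕ (M2 ⊕ K) = M1 ⊕ M2, so the key drops out. Then M2 = (M1 ⊕ M2) ⊕ M1 over the first 8 bytes.
byte 0: (77 XOR df) XOR 42 = a8 XOR 42 = ea
byte 1: (d1 XOR 81) XOR 65 = 50 XOR 65 = 35
byte 2: (34 XOR da) XOR 72 = ee XOR 72 = 9c
byte 3: (80 XOR 05) XOR 6c = 85 XOR 6c = e9
byte 4: (2e XOR fb) XOR 69 = d5 XOR 69 = bc
byte 5: (03 XOR 1e) XOR 6e = 1d XOR 6e = 73
byte 6: (cd XOR 60) XOR 20 = ad XOR 20 = 8d
byte 7: (56 XOR 84) XOR 74 = d2 XOR 74 = a6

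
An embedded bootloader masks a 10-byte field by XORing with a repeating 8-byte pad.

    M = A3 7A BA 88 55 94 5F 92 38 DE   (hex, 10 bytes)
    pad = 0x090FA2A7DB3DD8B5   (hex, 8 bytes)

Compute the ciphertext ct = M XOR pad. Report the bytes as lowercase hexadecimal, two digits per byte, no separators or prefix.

aa75182f8ea9872731d1

The 8-byte key repeats, so the effective keystream is 09 0f a2 a7 db 3d d8 b5 09 0f.
byte 0: 10100011 xor 00001001 = 10101010
byte 1: 01111010 xor 00001111 = 01110101
byte 2: 10111010 xor 10100010 = 00011000
byte 3: 10001000 xor 10100111 = 00101111
byte 4: 01010101 xor 11011011 = 10001110
byte 5: 10010100 xor 00111101 = 10101001
byte 6: 01011111 xor 11011000 = 10000111
byte 7: 10010010 xor 10110101 = 00100111
byte 8: 00111000 xor 00001001 = 00110001
byte 9: 11011110 xor 00001111 = 11010001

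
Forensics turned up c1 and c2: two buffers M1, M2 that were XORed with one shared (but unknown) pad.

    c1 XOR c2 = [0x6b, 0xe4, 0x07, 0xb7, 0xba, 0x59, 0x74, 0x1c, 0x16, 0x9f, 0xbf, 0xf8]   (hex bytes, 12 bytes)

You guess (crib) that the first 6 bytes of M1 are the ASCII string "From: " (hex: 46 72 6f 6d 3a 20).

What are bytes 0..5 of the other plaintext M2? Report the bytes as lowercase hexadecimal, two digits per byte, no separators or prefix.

2d9668da8079

Since c1 ⊕ c2 = M1 ⊕ M2, XORing with the guessed M1 bytes yields the corresponding M2 bytes: M2 = (c1 ⊕ c2) ⊕ M1.
6b ⊕ 46 = 2d
e4 ⊕ 72 = 96
07 ⊕ 6f = 68
b7 ⊕ 6d = da
ba ⊕ 3a = 80
59 ⊕ 20 = 79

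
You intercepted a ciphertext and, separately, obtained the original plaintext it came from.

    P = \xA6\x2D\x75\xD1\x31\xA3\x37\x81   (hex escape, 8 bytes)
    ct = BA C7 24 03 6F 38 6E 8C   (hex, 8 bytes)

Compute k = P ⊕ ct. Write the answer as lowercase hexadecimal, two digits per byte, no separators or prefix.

Since ct = P ⊕ k, XORing both sides with P gives k = P ⊕ ct.
a6 xor ba = 1c
2d xor c7 = ea
75 xor 24 = 51
d1 xor 03 = d2
31 xor 6f = 5e
a3 xor 38 = 9b
37 xor 6e = 59
81 xor 8c = 0d

1cea51d25e9b590d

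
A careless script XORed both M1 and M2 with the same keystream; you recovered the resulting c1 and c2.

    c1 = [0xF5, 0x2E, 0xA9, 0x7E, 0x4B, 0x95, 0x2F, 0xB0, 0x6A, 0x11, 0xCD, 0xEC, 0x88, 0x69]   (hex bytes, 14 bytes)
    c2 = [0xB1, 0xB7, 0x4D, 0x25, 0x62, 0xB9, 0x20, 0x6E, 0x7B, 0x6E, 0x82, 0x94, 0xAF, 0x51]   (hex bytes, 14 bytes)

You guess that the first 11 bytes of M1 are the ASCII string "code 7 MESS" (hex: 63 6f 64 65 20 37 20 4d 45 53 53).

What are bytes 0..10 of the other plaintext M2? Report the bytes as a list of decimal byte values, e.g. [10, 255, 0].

[39, 246, 128, 62, 9, 27, 47, 147, 84, 44, 28]

First, c1 ⊕ c2 = (M1 ⊕ K) ⊕ (M2 ⊕ K) = M1 ⊕ M2, so the key drops out. Then M2 = (M1 ⊕ M2) ⊕ M1 over the first 11 bytes.
byte 0: (f5 ^ b1) ^ 63 = 44 ^ 63 = 27
byte 1: (2e ^ b7) ^ 6f = 99 ^ 6f = f6
byte 2: (a9 ^ 4d) ^ 64 = e4 ^ 64 = 80
byte 3: (7e ^ 25) ^ 65 = 5b ^ 65 = 3e
byte 4: (4b ^ 62) ^ 20 = 29 ^ 20 = 09
byte 5: (95 ^ b9) ^ 37 = 2c ^ 37 = 1b
byte 6: (2f ^ 20) ^ 20 = 0f ^ 20 = 2f
byte 7: (b0 ^ 6e) ^ 4d = de ^ 4d = 93
byte 8: (6a ^ 7b) ^ 45 = 11 ^ 45 = 54
byte 9: (11 ^ 6e) ^ 53 = 7f ^ 53 = 2c
byte 10: (cd ^ 82) ^ 53 = 4f ^ 53 = 1c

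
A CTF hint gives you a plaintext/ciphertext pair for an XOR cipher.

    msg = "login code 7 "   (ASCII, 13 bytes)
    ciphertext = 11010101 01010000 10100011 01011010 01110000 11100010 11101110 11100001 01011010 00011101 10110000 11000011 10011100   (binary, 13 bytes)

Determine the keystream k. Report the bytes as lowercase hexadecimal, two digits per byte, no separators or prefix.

Since ciphertext = msg ⊕ k, XORing both sides with msg gives k = msg ⊕ ciphertext.
byte 0: 01101100 ⊕ 11010101 = 10111001
byte 1: 01101111 ⊕ 01010000 = 00111111
byte 2: 01100111 ⊕ 10100011 = 11000100
byte 3: 01101001 ⊕ 01011010 = 00110011
byte 4: 01101110 ⊕ 01110000 = 00011110
byte 5: 00100000 ⊕ 11100010 = 11000010
byte 6: 01100011 ⊕ 11101110 = 10001101
byte 7: 01101111 ⊕ 11100001 = 10001110
byte 8: 01100100 ⊕ 01011010 = 00111110
byte 9: 01100101 ⊕ 00011101 = 01111000
byte 10: 00100000 ⊕ 10110000 = 10010000
byte 11: 00110111 ⊕ 11000011 = 11110100
byte 12: 00100000 ⊕ 10011100 = 10111100

b93fc4331ec28d8e3e7890f4bc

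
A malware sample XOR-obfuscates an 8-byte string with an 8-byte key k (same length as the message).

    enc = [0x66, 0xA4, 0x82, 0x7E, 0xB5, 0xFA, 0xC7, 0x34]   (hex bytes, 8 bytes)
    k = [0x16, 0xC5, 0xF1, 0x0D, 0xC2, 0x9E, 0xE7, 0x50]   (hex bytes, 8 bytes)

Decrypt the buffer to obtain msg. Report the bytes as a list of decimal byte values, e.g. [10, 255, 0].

XOR is its own inverse, so applying the key byte-wise gives the result directly.
byte 0: 102 ⊕  22 = 112
byte 1: 164 ⊕ 197 =  97
byte 2: 130 ⊕ 241 = 115
byte 3: 126 ⊕  13 = 115
byte 4: 181 ⊕ 194 = 119
byte 5: 250 ⊕ 158 = 100
byte 6: 199 ⊕ 231 =  32
byte 7:  52 ⊕  80 = 100

[112, 97, 115, 115, 119, 100, 32, 100]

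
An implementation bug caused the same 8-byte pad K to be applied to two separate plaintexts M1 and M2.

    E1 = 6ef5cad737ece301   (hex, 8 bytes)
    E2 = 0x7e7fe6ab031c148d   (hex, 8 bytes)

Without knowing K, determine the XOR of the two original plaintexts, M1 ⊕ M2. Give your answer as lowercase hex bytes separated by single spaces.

10 8a 2c 7c 34 f0 f7 8c

E1 ⊕ E2 = (M1 ⊕ K) ⊕ (M2 ⊕ K) = M1 ⊕ M2 — the shared key cancels under XOR.
6e ^ 7e = 10
f5 ^ 7f = 8a
ca ^ e6 = 2c
d7 ^ ab = 7c
37 ^ 03 = 34
ec ^ 1c = f0
e3 ^ 14 = f7
01 ^ 8d = 8c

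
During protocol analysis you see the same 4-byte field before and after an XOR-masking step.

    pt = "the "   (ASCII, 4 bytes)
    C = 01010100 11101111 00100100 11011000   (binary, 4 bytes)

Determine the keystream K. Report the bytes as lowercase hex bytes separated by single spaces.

Since C = pt ⊕ K, XORing both sides with pt gives K = pt ⊕ C.
byte 0: 01110100 xor 01010100 = 00100000
byte 1: 01101000 xor 11101111 = 10000111
byte 2: 01100101 xor 00100100 = 01000001
byte 3: 00100000 xor 11011000 = 11111000

20 87 41 f8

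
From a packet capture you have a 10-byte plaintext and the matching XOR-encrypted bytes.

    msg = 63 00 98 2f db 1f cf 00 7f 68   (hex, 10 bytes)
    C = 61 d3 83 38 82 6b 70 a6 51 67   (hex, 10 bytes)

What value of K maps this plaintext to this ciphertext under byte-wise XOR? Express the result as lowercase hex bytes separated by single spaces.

02 d3 1b 17 59 74 bf a6 2e 0f

Since C = msg ⊕ K, XORing both sides with msg gives K = msg ⊕ C.
01100011 ⊕ 01100001 = 00000010
00000000 ⊕ 11010011 = 11010011
10011000 ⊕ 10000011 = 00011011
00101111 ⊕ 00111000 = 00010111
11011011 ⊕ 10000010 = 01011001
00011111 ⊕ 01101011 = 01110100
11001111 ⊕ 01110000 = 10111111
00000000 ⊕ 10100110 = 10100110
01111111 ⊕ 01010001 = 00101110
01101000 ⊕ 01100111 = 00001111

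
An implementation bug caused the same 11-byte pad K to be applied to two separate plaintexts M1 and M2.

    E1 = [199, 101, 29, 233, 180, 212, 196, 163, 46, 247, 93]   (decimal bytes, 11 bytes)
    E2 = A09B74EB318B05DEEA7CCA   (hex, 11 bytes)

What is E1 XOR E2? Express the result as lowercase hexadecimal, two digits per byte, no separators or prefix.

67fe6902855fc17dc48b97

E1 ⊕ E2 = (M1 ⊕ K) ⊕ (M2 ⊕ K) = M1 ⊕ M2 — the shared key cancels under XOR.
byte 0: c7 XOR a0 = 67
byte 1: 65 XOR 9b = fe
byte 2: 1d XOR 74 = 69
byte 3: e9 XOR eb = 02
byte 4: b4 XOR 31 = 85
byte 5: d4 XOR 8b = 5f
byte 6: c4 XOR 05 = c1
byte 7: a3 XOR de = 7d
byte 8: 2e XOR ea = c4
byte 9: f7 XOR 7c = 8b
byte 10: 5d XOR ca = 97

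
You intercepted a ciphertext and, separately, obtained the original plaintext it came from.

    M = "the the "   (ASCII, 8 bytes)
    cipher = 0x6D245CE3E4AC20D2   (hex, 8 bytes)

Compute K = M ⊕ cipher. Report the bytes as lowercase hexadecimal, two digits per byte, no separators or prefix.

194c39c390c445f2

Since cipher = M ⊕ K, XORing both sides with M gives K = M ⊕ cipher.
116 xor 109 =  25
104 xor  36 =  76
101 xor  92 =  57
 32 xor 227 = 195
116 xor 228 = 144
104 xor 172 = 196
101 xor  32 =  69
 32 xor 210 = 242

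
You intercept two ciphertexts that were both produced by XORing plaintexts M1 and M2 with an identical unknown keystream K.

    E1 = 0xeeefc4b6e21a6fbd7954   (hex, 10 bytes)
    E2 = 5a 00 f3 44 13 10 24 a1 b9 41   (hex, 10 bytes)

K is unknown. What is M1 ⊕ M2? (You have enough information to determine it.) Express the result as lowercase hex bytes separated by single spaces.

E1 ⊕ E2 = (M1 ⊕ K) ⊕ (M2 ⊕ K) = M1 ⊕ M2 — the shared key cancels under XOR.
byte 0: 11101110 xor 01011010 = 10110100
byte 1: 11101111 xor 00000000 = 11101111
byte 2: 11000100 xor 11110011 = 00110111
byte 3: 10110110 xor 01000100 = 11110010
byte 4: 11100010 xor 00010011 = 11110001
byte 5: 00011010 xor 00010000 = 00001010
byte 6: 01101111 xor 00100100 = 01001011
byte 7: 10111101 xor 10100001 = 00011100
byte 8: 01111001 xor 10111001 = 11000000
byte 9: 01010100 xor 01000001 = 00010101

b4 ef 37 f2 f1 0a 4b 1c c0 15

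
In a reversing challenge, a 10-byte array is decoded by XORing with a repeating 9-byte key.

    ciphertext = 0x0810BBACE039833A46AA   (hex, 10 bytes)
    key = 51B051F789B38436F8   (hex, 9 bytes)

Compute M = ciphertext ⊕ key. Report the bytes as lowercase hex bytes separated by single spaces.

The 9-byte key repeats, so the effective keystream is 51 b0 51 f7 89 b3 84 36 f8 51.
byte 0:   8 ^  81 =  89
byte 1:  16 ^ 176 = 160
byte 2: 187 ^  81 = 234
byte 3: 172 ^ 247 =  91
byte 4: 224 ^ 137 = 105
byte 5:  57 ^ 179 = 138
byte 6: 131 ^ 132 =   7
byte 7:  58 ^  54 =  12
byte 8:  70 ^ 248 = 190
byte 9: 170 ^  81 = 251

59 a0 ea 5b 69 8a 07 0c be fb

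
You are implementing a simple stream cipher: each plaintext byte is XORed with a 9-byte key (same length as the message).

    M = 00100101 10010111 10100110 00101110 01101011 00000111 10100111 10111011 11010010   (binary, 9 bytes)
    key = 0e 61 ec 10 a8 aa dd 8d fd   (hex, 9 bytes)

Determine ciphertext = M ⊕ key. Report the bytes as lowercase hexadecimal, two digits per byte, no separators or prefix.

2bf64a3ec3ad7a362f

25 ⊕ 0e = 2b
97 ⊕ 61 = f6
a6 ⊕ ec = 4a
2e ⊕ 10 = 3e
6b ⊕ a8 = c3
07 ⊕ aa = ad
a7 ⊕ dd = 7a
bb ⊕ 8d = 36
d2 ⊕ fd = 2f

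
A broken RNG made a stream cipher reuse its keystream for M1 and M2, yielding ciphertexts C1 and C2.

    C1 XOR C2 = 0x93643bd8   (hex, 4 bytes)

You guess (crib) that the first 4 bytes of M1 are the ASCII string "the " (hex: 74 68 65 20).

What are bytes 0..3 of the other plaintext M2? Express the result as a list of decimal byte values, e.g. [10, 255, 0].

[231, 12, 94, 248]

Since C1 ⊕ C2 = M1 ⊕ M2, XORing with the guessed M1 bytes yields the corresponding M2 bytes: M2 = (C1 ⊕ C2) ⊕ M1.
byte 0: 93 ^ 74 = e7
byte 1: 64 ^ 68 = 0c
byte 2: 3b ^ 65 = 5e
byte 3: d8 ^ 20 = f8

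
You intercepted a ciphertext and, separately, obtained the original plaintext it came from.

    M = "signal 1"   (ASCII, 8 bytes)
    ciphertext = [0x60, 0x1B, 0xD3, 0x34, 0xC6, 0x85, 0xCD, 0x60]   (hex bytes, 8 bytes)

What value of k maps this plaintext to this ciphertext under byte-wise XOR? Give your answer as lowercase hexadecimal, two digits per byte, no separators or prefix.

1372b45aa7e9ed51

Since ciphertext = M ⊕ k, XORing both sides with M gives k = M ⊕ ciphertext.
115 XOR  96 =  19
105 XOR  27 = 114
103 XOR 211 = 180
110 XOR  52 =  90
 97 XOR 198 = 167
108 XOR 133 = 233
 32 XOR 205 = 237
 49 XOR  96 =  81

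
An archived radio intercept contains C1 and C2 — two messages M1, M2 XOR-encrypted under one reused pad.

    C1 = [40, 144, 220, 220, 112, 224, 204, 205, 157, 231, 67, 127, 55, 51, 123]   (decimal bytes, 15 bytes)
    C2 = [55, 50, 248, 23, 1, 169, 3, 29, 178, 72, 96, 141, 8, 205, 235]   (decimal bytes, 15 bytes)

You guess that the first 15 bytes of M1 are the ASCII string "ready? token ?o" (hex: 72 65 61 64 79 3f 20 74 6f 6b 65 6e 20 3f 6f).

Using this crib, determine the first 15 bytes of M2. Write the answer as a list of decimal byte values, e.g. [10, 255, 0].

[109, 199, 69, 175, 8, 118, 239, 164, 64, 196, 70, 156, 31, 193, 255]

First, C1 ⊕ C2 = (M1 ⊕ K) ⊕ (M2 ⊕ K) = M1 ⊕ M2, so the key drops out. Then M2 = (M1 ⊕ M2) ⊕ M1 over the first 15 bytes.
byte 0: (28 XOR 37) XOR 72 = 1f XOR 72 = 6d
byte 1: (90 XOR 32) XOR 65 = a2 XOR 65 = c7
byte 2: (dc XOR f8) XOR 61 = 24 XOR 61 = 45
byte 3: (dc XOR 17) XOR 64 = cb XOR 64 = af
byte 4: (70 XOR 01) XOR 79 = 71 XOR 79 = 08
byte 5: (e0 XOR a9) XOR 3f = 49 XOR 3f = 76
byte 6: (cc XOR 03) XOR 20 = cf XOR 20 = ef
byte 7: (cd XOR 1d) XOR 74 = d0 XOR 74 = a4
byte 8: (9d XOR b2) XOR 6f = 2f XOR 6f = 40
byte 9: (e7 XOR 48) XOR 6b = af XOR 6b = c4
byte 10: (43 XOR 60) XOR 65 = 23 XOR 65 = 46
byte 11: (7f XOR 8d) XOR 6e = f2 XOR 6e = 9c
byte 12: (37 XOR 08) XOR 20 = 3f XOR 20 = 1f
byte 13: (33 XOR cd) XOR 3f = fe XOR 3f = c1
byte 14: (7b XOR eb) XOR 6f = 90 XOR 6f = ff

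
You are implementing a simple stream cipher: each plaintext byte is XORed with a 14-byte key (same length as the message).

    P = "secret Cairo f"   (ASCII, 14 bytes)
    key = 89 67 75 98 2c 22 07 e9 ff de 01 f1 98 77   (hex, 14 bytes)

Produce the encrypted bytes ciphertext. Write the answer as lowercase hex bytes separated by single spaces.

fa 02 16 ea 49 56 27 aa 9e b7 73 9e b8 11

XOR is its own inverse, so applying the key byte-wise gives the result directly.
01110011 ^ 10001001 = 11111010
01100101 ^ 01100111 = 00000010
01100011 ^ 01110101 = 00010110
01110010 ^ 10011000 = 11101010
01100101 ^ 00101100 = 01001001
01110100 ^ 00100010 = 01010110
00100000 ^ 00000111 = 00100111
01000011 ^ 11101001 = 10101010
01100001 ^ 11111111 = 10011110
01101001 ^ 11011110 = 10110111
01110010 ^ 00000001 = 01110011
01101111 ^ 11110001 = 10011110
00100000 ^ 10011000 = 10111000
01100110 ^ 01110111 = 00010001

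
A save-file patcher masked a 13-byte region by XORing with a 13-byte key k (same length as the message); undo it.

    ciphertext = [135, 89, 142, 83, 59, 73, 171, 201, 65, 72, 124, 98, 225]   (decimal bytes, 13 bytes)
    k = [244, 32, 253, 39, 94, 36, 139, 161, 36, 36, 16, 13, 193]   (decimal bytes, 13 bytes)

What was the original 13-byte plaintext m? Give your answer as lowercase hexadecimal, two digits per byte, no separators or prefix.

73797374656d2068656c6c6f20

byte 0: 87 xor f4 = 73
byte 1: 59 xor 20 = 79
byte 2: 8e xor fd = 73
byte 3: 53 xor 27 = 74
byte 4: 3b xor 5e = 65
byte 5: 49 xor 24 = 6d
byte 6: ab xor 8b = 20
byte 7: c9 xor a1 = 68
byte 8: 41 xor 24 = 65
byte 9: 48 xor 24 = 6c
byte 10: 7c xor 10 = 6c
byte 11: 62 xor 0d = 6f
byte 12: e1 xor c1 = 20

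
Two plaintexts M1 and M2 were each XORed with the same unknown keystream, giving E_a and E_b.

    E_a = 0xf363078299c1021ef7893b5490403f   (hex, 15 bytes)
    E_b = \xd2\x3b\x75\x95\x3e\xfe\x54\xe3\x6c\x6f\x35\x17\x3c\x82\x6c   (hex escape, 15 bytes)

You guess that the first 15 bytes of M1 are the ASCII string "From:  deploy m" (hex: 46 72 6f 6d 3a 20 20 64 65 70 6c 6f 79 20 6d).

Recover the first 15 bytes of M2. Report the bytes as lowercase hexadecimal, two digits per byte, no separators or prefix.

672a1d7a9d1f7699fe96622cd5e23e

First, E_a ⊕ E_b = (M1 ⊕ K) ⊕ (M2 ⊕ K) = M1 ⊕ M2, so the key drops out. Then M2 = (M1 ⊕ M2) ⊕ M1 over the first 15 bytes.
byte 0: (f3 XOR d2) XOR 46 = 21 XOR 46 = 67
byte 1: (63 XOR 3b) XOR 72 = 58 XOR 72 = 2a
byte 2: (07 XOR 75) XOR 6f = 72 XOR 6f = 1d
byte 3: (82 XOR 95) XOR 6d = 17 XOR 6d = 7a
byte 4: (99 XOR 3e) XOR 3a = a7 XOR 3a = 9d
byte 5: (c1 XOR fe) XOR 20 = 3f XOR 20 = 1f
byte 6: (02 XOR 54) XOR 20 = 56 XOR 20 = 76
byte 7: (1e XOR e3) XOR 64 = fd XOR 64 = 99
byte 8: (f7 XOR 6c) XOR 65 = 9b XOR 65 = fe
byte 9: (89 XOR 6f) XOR 70 = e6 XOR 70 = 96
byte 10: (3b XOR 35) XOR 6c = 0e XOR 6c = 62
byte 11: (54 XOR 17) XOR 6f = 43 XOR 6f = 2c
byte 12: (90 XOR 3c) XOR 79 = ac XOR 79 = d5
byte 13: (40 XOR 82) XOR 20 = c2 XOR 20 = e2
byte 14: (3f XOR 6c) XOR 6d = 53 XOR 6d = 3e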